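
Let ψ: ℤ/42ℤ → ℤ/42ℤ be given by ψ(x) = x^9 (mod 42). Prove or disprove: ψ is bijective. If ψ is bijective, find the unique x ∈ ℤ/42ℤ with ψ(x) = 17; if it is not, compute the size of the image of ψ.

ψ(2): Repeated squaring mod 42: 2^1 ≡ 2, 2^2 ≡ 2² = 4, 2^4 ≡ 4² = 16, 2^8 ≡ 16² = 256 ≡ 4. Since 9 = 8 + 1, 2^9 ≡ 4·2: 4·2 = 8. So 2^9 ≡ 8 (mod 42).
ψ(8): Repeated squaring mod 42: 8^1 ≡ 8, 8^2 ≡ 8² = 64 ≡ 22, 8^4 ≡ 22² = 484 ≡ 22, 8^8 ≡ 22² = 484 ≡ 22. Since 9 = 8 + 1, 8^9 ≡ 22·8: 22·8 = 176 ≡ 8. So 8^9 ≡ 8 (mod 42).
So ψ(2) = ψ(8) = 8 while 2 ≠ 8, hence ψ is not injective, hence not bijective.
Since ψ is not bijective, we determine |image(ψ)|. Computing x^9 mod 42 for each x (by repeated squaring, reducing mod 42 at every step), the values ψ(0), ψ(1), …, ψ(41) are: 0, 1, 8, 27, 22, 41, 6, 7, 8, 15, 34, 29, 6, 13, 14, 15, 22, 41, 36, 13, 20, 21, 22, 29, 6, 1, 20, 27, 28, 29, 36, 13, 8, 27, 34, 35, 36, 1, 20, 15, 34, 41.
The distinct values are {0, 1, 6, 7, 8, 13, 14, 15, 20, 21, 22, 27, 28, 29, 34, 35, 36, 41}; there are 18 of them.

18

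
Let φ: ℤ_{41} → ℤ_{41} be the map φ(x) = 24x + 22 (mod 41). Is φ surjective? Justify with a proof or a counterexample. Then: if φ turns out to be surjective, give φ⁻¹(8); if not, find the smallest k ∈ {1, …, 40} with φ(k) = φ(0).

Since gcd(24, 41) = 1, 24 is invertible modulo 41. Euclid's algorithm: 41 = 1·24 + 17, 24 = 1·17 + 7, 17 = 2·7 + 3, 7 = 2·3 + 1; back-substituting gives 1 = 12·24 − 7·41, so 24⁻¹ ≡ 12 (mod 41).
Then y ↦ 12(y − 22) is a two-sided inverse to φ, so every y ∈ ℤ_{41} has a preimage.
Hence φ is surjective.
Since φ is surjective, we compute φ⁻¹(8): solve 24x + 22 ≡ 8 (mod 41), i.e. 24x ≡ 27 (mod 41).
Multiplying by 24⁻¹ = 12 gives x ≡ 12·27 = 324 = 7·41 + 37 ≡ 37 (mod 41).
Check: φ(37) = 24·37 + 22 = 910 = 22·41 + 8 ≡ 8 (mod 41).

37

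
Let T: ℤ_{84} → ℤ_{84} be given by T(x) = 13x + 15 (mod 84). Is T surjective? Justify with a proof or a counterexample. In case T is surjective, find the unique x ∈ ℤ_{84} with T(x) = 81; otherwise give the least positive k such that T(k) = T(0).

18

Recall that surjectivity means every element of the codomain has a preimage under T.
Since gcd(13, 84) = 1, 13 is invertible modulo 84. Euclid's algorithm: 84 = 6·13 + 6, 13 = 2·6 + 1; back-substituting gives 1 = 13·13 − 2·84, so 13⁻¹ ≡ 13 (mod 84).
For any y ∈ ℤ_{84}, x = 13(y − 15) mod 84 satisfies T(x) = 13·13(y − 15) + 15 ≡ y (since 13·13 ≡ 1 mod 84). So every y has a preimage.
So T is surjective.
Since T is surjective, we find T⁻¹(81): we need 13x ≡ 81 − 15 ≡ 66 (mod 84). Using 13⁻¹ = 13: x ≡ 13·66 = 858 = 10·84 + 18, so x = 18.
Check: T(18) = 13·18 + 15 = 249 = 2·84 + 81 ≡ 81 (mod 84).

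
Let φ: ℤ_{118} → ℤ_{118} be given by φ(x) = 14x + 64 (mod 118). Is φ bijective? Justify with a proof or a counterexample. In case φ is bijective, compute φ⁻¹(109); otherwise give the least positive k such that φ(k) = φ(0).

We have gcd(14, 118) = 2 > 1. Taking a = 0 and b = 59: φ(0) = 64 and φ(59) = 14·59 + 64 = 890 ≡ 64 (mod 118).
So φ(0) = φ(59) while 0 ≠ 59, therefore φ is not injective, hence not bijective.
Since φ is not bijective, we find the least positive k with φ(k) = φ(0): this means 14k ≡ 0 (mod 118), i.e. 118 ∣ 14k. Since gcd(14, 118) = 2, dividing through by 2 this holds exactly when 59 ∣ 7k, and as gcd(7, 59) = 1, exactly when 59 ∣ k.
The smallest positive such k is 59.

59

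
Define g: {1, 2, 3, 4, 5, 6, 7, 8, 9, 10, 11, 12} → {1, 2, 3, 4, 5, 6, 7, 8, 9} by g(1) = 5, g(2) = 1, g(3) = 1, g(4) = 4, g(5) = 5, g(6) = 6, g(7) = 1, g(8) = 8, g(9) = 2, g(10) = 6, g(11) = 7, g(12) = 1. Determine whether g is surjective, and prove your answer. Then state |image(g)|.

No element maps to 3, so g is not surjective.
The image of g is {1, 2, 4, 5, 6, 7, 8}, which has 7 elements.

7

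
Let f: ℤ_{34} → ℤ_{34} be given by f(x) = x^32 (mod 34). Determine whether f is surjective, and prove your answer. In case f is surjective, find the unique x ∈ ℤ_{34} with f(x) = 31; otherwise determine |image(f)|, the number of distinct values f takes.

4

f(1) = 1^32 = 1.
f(3): Repeated squaring mod 34: 3^1 ≡ 3, 3^2 ≡ 3² = 9, 3^4 ≡ 9² = 81 ≡ 13, 3^8 ≡ 13² = 169 ≡ 33, 3^16 ≡ 33² = 1089 ≡ 1, 3^32 ≡ 1² = 1. So 3^32 ≡ 1 (mod 34).
So f(1) = f(3) = 1 while 1 ≠ 3, therefore f is not injective.
A non-injective map from the 34-element set ℤ_{34} to itself takes at most 33 distinct values, so it cannot be surjective. Thus f is not surjective.
Since f is not surjective, we determine |image(f)|. Computing x^32 mod 34 for each x (by repeated squaring, reducing mod 34 at every step), the values f(0), f(1), …, f(33) are: 0, 1, 18, 1, 18, 1, 18, 1, 18, 1, 18, 1, 18, 1, 18, 1, 18, 17, 18, 1, 18, 1, 18, 1, 18, 1, 18, 1, 18, 1, 18, 1, 18, 1.
The distinct values are {0, 1, 17, 18}; there are 4 of them.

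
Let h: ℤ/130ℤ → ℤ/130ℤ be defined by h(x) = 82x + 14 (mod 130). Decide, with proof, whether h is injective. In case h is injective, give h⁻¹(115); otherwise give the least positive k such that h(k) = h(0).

Recall: injectivity means: for all s, t in the domain, h(s) = h(t) implies s = t.
We have gcd(82, 130) = 2 > 1. Taking s = 0 and t = 65: h(0) = 14 and h(65) = 82·65 + 14 = 5344 ≡ 14 (mod 130).
So h(0) = h(65) while 0 ≠ 65, thus h is not injective.
Since h is not injective, we find the least positive k with h(k) = h(0): this means 82k ≡ 0 (mod 130), i.e. 130 ∣ 82k. Since gcd(82, 130) = 2, dividing through by 2 this holds exactly when 65 ∣ 41k, and as gcd(41, 65) = 1, exactly when 65 ∣ k.
The smallest positive such k is 65.

65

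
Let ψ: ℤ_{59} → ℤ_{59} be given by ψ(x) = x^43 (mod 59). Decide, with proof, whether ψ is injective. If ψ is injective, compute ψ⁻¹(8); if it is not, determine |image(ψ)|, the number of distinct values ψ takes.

Since 59 is prime, the nonzero elements of ℤ_{59} form a cyclic group of order 58.
As gcd(43, 58) = 1, raising to the 43rd power is a bijection on this group: if u^43 ≡ v^43 then (uv^{−1})^43 = 1, and the only element of order dividing gcd(43, 58) = 1 is 1, so u = v.
With ψ(0) = 0 this makes ψ injective on all of ℤ_{59}, hence bijective (finite equal-size domain and codomain). In particular ψ is injective.
Since ψ is injective, we find the preimage of 8. The inverse of x ↦ x^43 on (ℤ_{59})^× is x ↦ x^27, because 43·27 = 1161 = 20·58 + 1 ≡ 1 (mod 58) and x^{58} = 1 for x ≠ 0 (Fermat). So ψ⁻¹(8) = 8^27 mod 59.
Repeated squaring mod 59: 8^1 ≡ 8, 8^2 ≡ 8² = 64 ≡ 5, 8^4 ≡ 5² = 25, 8^8 ≡ 25² = 625 ≡ 35, 8^16 ≡ 35² = 1225 ≡ 45. Since 27 = 16 + 8 + 2 + 1, 8^27 ≡ 45·35·5·8: 45·35 = 1575 ≡ 41, then 41·5 = 205 ≡ 28, then 28·8 = 224 ≡ 47. So 8^27 ≡ 47 (mod 59).
Hence ψ⁻¹(8) = 47.

47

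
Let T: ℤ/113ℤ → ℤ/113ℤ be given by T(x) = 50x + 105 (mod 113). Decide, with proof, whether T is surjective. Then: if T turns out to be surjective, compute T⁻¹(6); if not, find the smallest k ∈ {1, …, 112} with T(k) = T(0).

Since gcd(50, 113) = 1, 50 is invertible modulo 113. Euclid's algorithm: 113 = 2·50 + 13, 50 = 3·13 + 11, 13 = 1·11 + 2, 11 = 5·2 + 1; back-substituting gives 1 = 52·50 − 23·113, so 50⁻¹ ≡ 52 (mod 113).
For any y ∈ ℤ/113ℤ, x = 52(y − 105) mod 113 satisfies T(x) = 50·52(y − 105) + 105 ≡ y (since 50·52 ≡ 1 mod 113). So every y has a preimage.
Thus T is surjective.
Since T is surjective, we find T⁻¹(6): we need 50x ≡ 6 − 105 ≡ 14 (mod 113). Using 50⁻¹ = 52: x ≡ 52·14 = 728 = 6·113 + 50, so x = 50.
Check: T(50) = 50·50 + 105 = 2605 = 23·113 + 6 ≡ 6 (mod 113).

50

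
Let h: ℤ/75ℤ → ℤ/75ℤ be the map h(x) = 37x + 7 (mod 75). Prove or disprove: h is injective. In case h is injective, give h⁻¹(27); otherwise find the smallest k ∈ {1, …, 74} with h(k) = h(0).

35

If h(s) = h(t), then 37s ≡ 37t (mod 75). Because gcd(37, 75) = 1, we may cancel 37 to get s ≡ t (mod 75).
Therefore h is injective.
We now compute 37⁻¹ mod 75 explicitly. Euclid's algorithm: 75 = 2·37 + 1; back-substituting gives 1 = 73·37 − 36·75, so 37⁻¹ ≡ 73 (mod 75).
Since h is injective, we compute h⁻¹(27): solve 37x + 7 ≡ 27 (mod 75), i.e. 37x ≡ 20 (mod 75).
Multiplying by 37⁻¹ = 73 gives x ≡ 73·20 = 1460 = 19·75 + 35 ≡ 35 (mod 75).
Check: h(35) = 37·35 + 7 = 1302 = 17·75 + 27 ≡ 27 (mod 75).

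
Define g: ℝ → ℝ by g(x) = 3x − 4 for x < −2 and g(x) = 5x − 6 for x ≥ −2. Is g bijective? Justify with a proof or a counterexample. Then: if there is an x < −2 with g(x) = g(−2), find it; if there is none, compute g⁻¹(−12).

-4

Both pieces are strictly increasing (slopes 3 and 5), so each is injective on its own interval.
The left piece maps (−∞, −2) onto (−∞, −10); the right piece maps [−2, ∞) onto [−16, ∞).
These images overlap. In particular g(−2) = −16 (right piece), and solving 3x − 4 = −16 on the left piece gives x = −4 < −2.
So g(−4) = g(−2) with −4 ≠ −2, and g is not injective, hence not bijective. This x = −4 is the requested value below −2.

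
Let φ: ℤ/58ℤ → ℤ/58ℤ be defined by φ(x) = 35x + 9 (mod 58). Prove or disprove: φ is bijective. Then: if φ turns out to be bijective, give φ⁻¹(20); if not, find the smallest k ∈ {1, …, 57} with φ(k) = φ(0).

55

If φ(s) = φ(t), then 35s ≡ 35t (mod 58). Because gcd(35, 58) = 1, we may cancel 35 to get s ≡ t (mod 58).
We now compute 35⁻¹ mod 58 explicitly. Euclid's algorithm: 58 = 1·35 + 23, 35 = 1·23 + 12, 23 = 1·12 + 11, 12 = 1·11 + 1; back-substituting gives 1 = 5·35 − 3·58, so 35⁻¹ ≡ 5 (mod 58).
Then y ↦ 5(y − 9) is a two-sided inverse to φ, so every y ∈ ℤ/58ℤ has a preimage.
So φ is bijective.
Since φ is bijective, we find φ⁻¹(20): we need 35x ≡ 20 − 9 ≡ 11 (mod 58). Using 35⁻¹ = 5: x ≡ 5·11 = 55, so x = 55.
Check: φ(55) = 35·55 + 9 = 1934 = 33·58 + 20 ≡ 20 (mod 58).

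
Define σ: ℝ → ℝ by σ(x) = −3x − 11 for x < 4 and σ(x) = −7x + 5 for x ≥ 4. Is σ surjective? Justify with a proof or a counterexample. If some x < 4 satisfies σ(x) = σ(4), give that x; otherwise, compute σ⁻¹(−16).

Both pieces are strictly decreasing (slopes −3 and −7), so each is injective on its own interval.
The left piece maps (−∞, 4) onto (−23, ∞); the right piece maps [4, ∞) onto (−∞, −23].
These images together cover ℝ, so σ is surjective.
Because the two images are disjoint, no x < 4 has σ(x) = σ(4), so we compute σ⁻¹(−16): −16 lies in (−23, ∞), so solve −3x − 11 = −16: x = (−16 + 11)/(−3) = 5/3.

5/3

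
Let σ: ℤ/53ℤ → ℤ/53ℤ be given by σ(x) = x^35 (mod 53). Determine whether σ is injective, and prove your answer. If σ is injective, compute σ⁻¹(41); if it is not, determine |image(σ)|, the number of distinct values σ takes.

Since 53 is prime, the nonzero elements of ℤ/53ℤ form a cyclic group of order 52.
As gcd(35, 52) = 1, raising to the 35th power is a bijection on this group: if a^35 ≡ b^35 then (ab^{−1})^35 = 1, and the only element of order dividing gcd(35, 52) = 1 is 1, so a = b.
With σ(0) = 0 this makes σ injective on all of ℤ/53ℤ, hence bijective (finite equal-size domain and codomain). In particular σ is injective.
Since σ is injective, we find the preimage of 41. The inverse of x ↦ x^35 on (ℤ/53ℤ)^× is x ↦ x^3, because 35·3 = 105 = 2·52 + 1 ≡ 1 (mod 52) and x^{52} = 1 for x ≠ 0 (Fermat). So σ⁻¹(41) = 41^3 mod 53.
Repeated squaring mod 53: 41^1 ≡ 41, 41^2 ≡ 41² = 1681 ≡ 38. Since 3 = 2 + 1, 41^3 ≡ 38·41: 38·41 = 1558 ≡ 21. So 41^3 ≡ 21 (mod 53).
Hence σ⁻¹(41) = 21.

21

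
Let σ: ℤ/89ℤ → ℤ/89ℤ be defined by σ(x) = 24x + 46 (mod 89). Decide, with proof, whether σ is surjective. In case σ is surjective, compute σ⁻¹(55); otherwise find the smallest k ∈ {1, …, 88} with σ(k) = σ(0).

56

Since gcd(24, 89) = 1, 24 is invertible modulo 89. Euclid's algorithm: 89 = 3·24 + 17, 24 = 1·17 + 7, 17 = 2·7 + 3, 7 = 2·3 + 1; back-substituting gives 1 = 26·24 − 7·89, so 24⁻¹ ≡ 26 (mod 89).
For any y ∈ ℤ/89ℤ, x = 26(y − 46) mod 89 satisfies σ(x) = 24·26(y − 46) + 46 ≡ y (since 24·26 ≡ 1 mod 89). So every y has a preimage.
So σ is surjective.
Since σ is surjective, we find σ⁻¹(55): we need 24x ≡ 55 − 46 ≡ 9 (mod 89). Using 24⁻¹ = 26: x ≡ 26·9 = 234 = 2·89 + 56, so x = 56.
Check: σ(56) = 24·56 + 46 = 1390 = 15·89 + 55 ≡ 55 (mod 89).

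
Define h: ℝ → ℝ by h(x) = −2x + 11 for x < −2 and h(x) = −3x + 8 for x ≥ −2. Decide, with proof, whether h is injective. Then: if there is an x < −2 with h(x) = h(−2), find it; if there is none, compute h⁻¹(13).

-5/3

Both pieces are strictly decreasing (slopes −2 and −3), so each is injective on its own interval.
The left piece maps (−∞, −2) onto (15, ∞); the right piece maps [−2, ∞) onto (−∞, 14].
These images are disjoint, so no value is attained by both pieces. Thus h is injective.
Because the two images are disjoint, no x < −2 has h(x) = h(−2), so we compute h⁻¹(13): 13 lies in (−∞, 14], so solve −3x + 8 = 13: x = (13 − 8)/(−3) = −5/3.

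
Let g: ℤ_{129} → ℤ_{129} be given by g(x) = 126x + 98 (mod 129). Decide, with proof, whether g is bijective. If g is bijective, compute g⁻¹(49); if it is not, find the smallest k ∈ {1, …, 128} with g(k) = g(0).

We have gcd(126, 129) = 3 > 1. Taking a = 0 and b = 43: g(0) = 98 and g(43) = 126·43 + 98 = 5516 ≡ 98 (mod 129).
So g(0) = g(43) while 0 ≠ 43, therefore g is not injective, hence not bijective.
Since g is not bijective, we find the least positive k with g(k) = g(0): this means 126k ≡ 0 (mod 129), i.e. 129 ∣ 126k. Since gcd(126, 129) = 3, dividing through by 3 this holds exactly when 43 ∣ 42k, and as gcd(42, 43) = 1, exactly when 43 ∣ k.
The smallest positive such k is 43.

43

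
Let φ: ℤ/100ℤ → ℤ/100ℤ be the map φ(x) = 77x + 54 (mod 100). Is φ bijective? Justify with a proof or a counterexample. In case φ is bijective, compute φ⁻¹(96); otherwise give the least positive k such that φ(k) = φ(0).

46

If φ(x_1) = φ(x_2), then 77x_1 ≡ 77x_2 (mod 100). Because gcd(77, 100) = 1, we may cancel 77 to get x_1 ≡ x_2 (mod 100).
We now compute 77⁻¹ mod 100 explicitly. Euclid's algorithm: 100 = 1·77 + 23, 77 = 3·23 + 8, 23 = 2·8 + 7, 8 = 1·7 + 1; back-substituting gives 1 = 13·77 − 10·100, so 77⁻¹ ≡ 13 (mod 100).
For any y ∈ ℤ/100ℤ, x = 13(y − 54) mod 100 satisfies φ(x) = 77·13(y − 54) + 54 ≡ y (since 77·13 ≡ 1 mod 100). So every y has a preimage.
Therefore φ is bijective.
Since φ is bijective, we compute φ⁻¹(96): solve 77x + 54 ≡ 96 (mod 100), i.e. 77x ≡ 42 (mod 100).
Multiplying by 77⁻¹ = 13 gives x ≡ 13·42 = 546 = 5·100 + 46 ≡ 46 (mod 100).
Check: φ(46) = 77·46 + 54 = 3596 = 35·100 + 96 ≡ 96 (mod 100).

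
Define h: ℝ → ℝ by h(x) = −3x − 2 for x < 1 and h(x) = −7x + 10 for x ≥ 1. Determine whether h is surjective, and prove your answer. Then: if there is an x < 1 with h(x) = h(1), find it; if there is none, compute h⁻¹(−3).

Both pieces are strictly decreasing (slopes −3 and −7), so each is injective on its own interval.
The left piece maps (−∞, 1) onto (−5, ∞); the right piece maps [1, ∞) onto (−∞, 3].
The union (−5, ∞) ∪ (−∞, 3] covers ℝ, so h is surjective.
For the follow-up: the images overlap, so an x < 1 with h(x) = h(1) exists. h(1) = 3; solving −3x − 2 = 3 for x < 1 gives x = (3 + 2)/(−3) = −5/3.

-5/3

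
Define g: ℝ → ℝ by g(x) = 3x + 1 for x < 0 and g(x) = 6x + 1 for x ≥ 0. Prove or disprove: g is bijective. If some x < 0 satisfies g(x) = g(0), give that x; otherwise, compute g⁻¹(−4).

Both pieces are strictly increasing (slopes 3 and 6), so each is injective on its own interval.
The left piece maps (−∞, 0) onto (−∞, 1); the right piece maps [0, ∞) onto [1, ∞).
Since 1 = 1, the images partition ℝ: g is injective and surjective, hence bijective.
Because the two images are disjoint, no x < 0 has g(x) = g(0), so we compute g⁻¹(−4): −4 lies in (−∞, 1), so solve 3x + 1 = −4: x = (−4 − 1)/3 = −5/3.

-5/3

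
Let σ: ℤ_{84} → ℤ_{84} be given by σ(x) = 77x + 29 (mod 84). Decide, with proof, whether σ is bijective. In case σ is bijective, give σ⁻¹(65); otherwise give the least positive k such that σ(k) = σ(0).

We have gcd(77, 84) = 7 > 1. Taking x_1 = 0 and x_2 = 12: σ(0) = 29 and σ(12) = 77·12 + 29 = 953 ≡ 29 (mod 84).
So σ(0) = σ(12) while 0 ≠ 12, so σ is not injective, hence not bijective.
Since σ is not bijective, we find the least positive k with σ(k) = σ(0): this means 77k ≡ 0 (mod 84), i.e. 84 ∣ 77k. Since gcd(77, 84) = 7, dividing through by 7 this holds exactly when 12 ∣ 11k, and as gcd(11, 12) = 1, exactly when 12 ∣ k.
The smallest positive such k is 12.

12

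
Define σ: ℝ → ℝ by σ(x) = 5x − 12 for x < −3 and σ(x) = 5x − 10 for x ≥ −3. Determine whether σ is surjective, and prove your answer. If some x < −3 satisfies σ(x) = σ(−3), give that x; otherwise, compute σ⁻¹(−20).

Both pieces are strictly increasing (slopes 5 and 5), so each is injective on its own interval.
The left piece maps (−∞, −3) onto (−∞, −27); the right piece maps [−3, ∞) onto [−25, ∞).
The union (−∞, −27) ∪ [−25, ∞) omits the interval between −27 and −25; in particular −27 has no preimage. So σ is not surjective.
Because the two images are disjoint, no x < −3 has σ(x) = σ(−3), so we compute σ⁻¹(−20): −20 lies in [−25, ∞), so solve 5x − 10 = −20: x = (−20 + 10)/5 = −2.

-2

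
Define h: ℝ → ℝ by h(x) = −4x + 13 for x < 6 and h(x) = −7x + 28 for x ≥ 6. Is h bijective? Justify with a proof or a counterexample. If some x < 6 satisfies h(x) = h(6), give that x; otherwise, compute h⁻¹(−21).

7

Both pieces are strictly decreasing (slopes −4 and −7), so each is injective on its own interval.
The left piece maps (−∞, 6) onto (−11, ∞); the right piece maps [6, ∞) onto (−∞, −14].
The images leave a gap (−11 has no preimage), so h is not surjective, hence not bijective.
Because the two images are disjoint, no x < 6 has h(x) = h(6), so we compute h⁻¹(−21): −21 lies in (−∞, −14], so solve −7x + 28 = −21: x = (−21 − 28)/(−7) = 7.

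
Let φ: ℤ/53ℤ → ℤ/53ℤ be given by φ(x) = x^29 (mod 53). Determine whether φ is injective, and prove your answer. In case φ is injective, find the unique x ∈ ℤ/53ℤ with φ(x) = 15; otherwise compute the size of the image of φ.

16

Since 53 is prime, the nonzero elements of ℤ/53ℤ form a cyclic group of order 52.
As gcd(29, 52) = 1, raising to the 29th power is a bijection on this group: if a^29 ≡ b^29 then (ab^{−1})^29 = 1, and the only element of order dividing gcd(29, 52) = 1 is 1, so a = b.
With φ(0) = 0 this makes φ injective on all of ℤ/53ℤ, hence bijective (finite equal-size domain and codomain). In particular φ is injective.
Since φ is injective, we find the preimage of 15. The inverse of x ↦ x^29 on (ℤ/53ℤ)^× is x ↦ x^9, because 29·9 = 261 = 5·52 + 1 ≡ 1 (mod 52) and x^{52} = 1 for x ≠ 0 (Fermat). So φ⁻¹(15) = 15^9 mod 53.
Repeated squaring mod 53: 15^1 ≡ 15, 15^2 ≡ 15² = 225 ≡ 13, 15^4 ≡ 13² = 169 ≡ 10, 15^8 ≡ 10² = 100 ≡ 47. Since 9 = 8 + 1, 15^9 ≡ 47·15: 47·15 = 705 ≡ 16. So 15^9 ≡ 16 (mod 53).
Hence φ⁻¹(15) = 16.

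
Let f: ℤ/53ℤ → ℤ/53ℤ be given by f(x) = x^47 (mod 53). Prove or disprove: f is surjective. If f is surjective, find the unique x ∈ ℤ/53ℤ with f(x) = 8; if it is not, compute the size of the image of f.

39

Since 53 is prime, the nonzero elements of ℤ/53ℤ form a cyclic group of order 52.
As gcd(47, 52) = 1, raising to the 47th power is a bijection on this group: if x_1^47 ≡ x_2^47 then (x_1x_2^{−1})^47 = 1, and the only element of order dividing gcd(47, 52) = 1 is 1, so x_1 = x_2.
With f(0) = 0 this makes f injective on all of ℤ/53ℤ, hence bijective (finite equal-size domain and codomain). In particular f is surjective.
Since f is surjective, we find the preimage of 8. The inverse of x ↦ x^47 on (ℤ/53ℤ)^× is x ↦ x^31, because 47·31 = 1457 = 28·52 + 1 ≡ 1 (mod 52) and x^{52} = 1 for x ≠ 0 (Fermat). So f⁻¹(8) = 8^31 mod 53.
Repeated squaring mod 53: 8^1 ≡ 8, 8^2 ≡ 8² = 64 ≡ 11, 8^4 ≡ 11² = 121 ≡ 15, 8^8 ≡ 15² = 225 ≡ 13, 8^16 ≡ 13² = 169 ≡ 10. Since 31 = 16 + 8 + 4 + 2 + 1, 8^31 ≡ 10·13·15·11·8: 10·13 = 130 ≡ 24, then 24·15 = 360 ≡ 42, then 42·11 = 462 ≡ 38, then 38·8 = 304 ≡ 39. So 8^31 ≡ 39 (mod 53).
Hence f⁻¹(8) = 39.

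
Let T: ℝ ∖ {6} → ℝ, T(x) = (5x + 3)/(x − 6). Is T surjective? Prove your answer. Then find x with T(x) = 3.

-21/2

If T(x) = 5, cross-multiplying gives 1(5x + 3) = 5(x − 6), which simplifies to 3 = −30 — false.  So 5 has no preimage and T is not surjective.
Solving T(x) = 3: cross-multiplying gives 5x + 3 = 3(x − 6), which rearranges to 2x = −21, so x = −21/2.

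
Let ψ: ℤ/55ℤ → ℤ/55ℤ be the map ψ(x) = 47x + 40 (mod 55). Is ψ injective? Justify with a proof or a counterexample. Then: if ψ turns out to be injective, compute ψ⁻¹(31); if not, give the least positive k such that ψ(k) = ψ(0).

Suppose ψ(u) = ψ(v) in ℤ/55ℤ. Then 47u + 40 ≡ 47v + 40 (mod 55), thus 47(u − v) ≡ 0 (mod 55).
Since gcd(47, 55) = 1, 47 is invertible modulo 55, hence u − v ≡ 0 (mod 55), i.e. u = v.
Hence ψ is injective.
We now compute 47⁻¹ mod 55 explicitly. Euclid's algorithm: 55 = 1·47 + 8, 47 = 5·8 + 7, 8 = 1·7 + 1; back-substituting gives 1 = 48·47 − 41·55, so 47⁻¹ ≡ 48 (mod 55).
Since ψ is injective, we find ψ⁻¹(31): we need 47x ≡ 31 − 40 ≡ 46 (mod 55). Using 47⁻¹ = 48: x ≡ 48·46 = 2208 = 40·55 + 8, so x = 8.
Check: ψ(8) = 47·8 + 40 = 416 = 7·55 + 31 ≡ 31 (mod 55).

8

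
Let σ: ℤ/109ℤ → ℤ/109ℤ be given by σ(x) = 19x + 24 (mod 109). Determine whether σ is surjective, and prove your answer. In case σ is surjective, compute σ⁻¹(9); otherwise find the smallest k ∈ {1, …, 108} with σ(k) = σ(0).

Since gcd(19, 109) = 1, 19 is invertible modulo 109. Euclid's algorithm: 109 = 5·19 + 14, 19 = 1·14 + 5, 14 = 2·5 + 4, 5 = 1·4 + 1; back-substituting gives 1 = 23·19 − 4·109, so 19⁻¹ ≡ 23 (mod 109).
For any y ∈ ℤ/109ℤ, x = 23(y − 24) mod 109 satisfies σ(x) = 19·23(y − 24) + 24 ≡ y (since 19·23 ≡ 1 mod 109). So every y has a preimage.
Therefore σ is surjective.
Since σ is surjective, we compute σ⁻¹(9): solve 19x + 24 ≡ 9 (mod 109), i.e. 19x ≡ 94 (mod 109).
Multiplying by 19⁻¹ = 23 gives x ≡ 23·94 = 2162 = 19·109 + 91 ≡ 91 (mod 109).
Check: σ(91) = 19·91 + 24 = 1753 = 16·109 + 9 ≡ 9 (mod 109).

91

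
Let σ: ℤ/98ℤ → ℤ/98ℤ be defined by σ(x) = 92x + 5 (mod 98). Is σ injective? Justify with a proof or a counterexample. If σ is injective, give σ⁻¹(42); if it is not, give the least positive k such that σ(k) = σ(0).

We have gcd(92, 98) = 2 > 1. Taking s = 0 and t = 49: σ(0) = 5 and σ(49) = 92·49 + 5 = 4513 ≡ 5 (mod 98).
So σ(0) = σ(49) while 0 ≠ 49, thus σ is not injective.
Since σ is not injective, we find the least positive k with σ(k) = σ(0): this means 92k ≡ 0 (mod 98), i.e. 98 ∣ 92k. Since gcd(92, 98) = 2, dividing through by 2 this holds exactly when 49 ∣ 46k, and as gcd(46, 49) = 1, exactly when 49 ∣ k.
The smallest positive such k is 49.

49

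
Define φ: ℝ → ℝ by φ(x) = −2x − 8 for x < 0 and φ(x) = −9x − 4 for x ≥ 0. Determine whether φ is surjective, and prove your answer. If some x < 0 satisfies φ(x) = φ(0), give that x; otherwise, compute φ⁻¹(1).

-2

Both pieces are strictly decreasing (slopes −2 and −9), so each is injective on its own interval.
The left piece maps (−∞, 0) onto (−8, ∞); the right piece maps [0, ∞) onto (−∞, −4].
The union (−8, ∞) ∪ (−∞, −4] covers ℝ, so φ is surjective.
For the follow-up: the images overlap, so an x < 0 with φ(x) = φ(0) exists. φ(0) = −4; solving −2x − 8 = −4 for x < 0 gives x = (−4 + 8)/(−2) = −2.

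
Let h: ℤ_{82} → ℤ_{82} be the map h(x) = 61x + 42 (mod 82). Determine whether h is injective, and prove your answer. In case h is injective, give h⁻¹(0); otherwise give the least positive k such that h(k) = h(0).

2

Recall: h is injective when h(u) = h(v) forces u = v.
If h(u) = h(v), then 61u ≡ 61v (mod 82). Because gcd(61, 82) = 1, we may cancel 61 to get u ≡ v (mod 82).
Therefore h is injective.
We now compute 61⁻¹ mod 82 explicitly. Euclid's algorithm: 82 = 1·61 + 21, 61 = 2·21 + 19, 21 = 1·19 + 2, 19 = 9·2 + 1; back-substituting gives 1 = 39·61 − 29·82, so 61⁻¹ ≡ 39 (mod 82).
Since h is injective, we compute h⁻¹(0): solve 61x + 42 ≡ 0 (mod 82), i.e. 61x ≡ 40 (mod 82).
Multiplying by 61⁻¹ = 39 gives x ≡ 39·40 = 1560 = 19·82 + 2 ≡ 2 (mod 82).
Check: h(2) = 61·2 + 42 = 164 = 2·82 + 0 ≡ 0 (mod 82).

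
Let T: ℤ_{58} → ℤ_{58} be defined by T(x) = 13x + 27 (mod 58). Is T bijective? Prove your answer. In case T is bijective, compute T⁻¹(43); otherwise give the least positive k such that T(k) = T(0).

28

Suppose T(s) = T(t) in ℤ_{58}. Then 13s + 27 ≡ 13t + 27 (mod 58), hence 13(s − t) ≡ 0 (mod 58).
Since gcd(13, 58) = 1, 13 is invertible modulo 58, thus s − t ≡ 0 (mod 58), i.e. s = t.
We now compute 13⁻¹ mod 58 explicitly. Euclid's algorithm: 58 = 4·13 + 6, 13 = 2·6 + 1; back-substituting gives 1 = 9·13 − 2·58, so 13⁻¹ ≡ 9 (mod 58).
Then y ↦ 9(y − 27) is a two-sided inverse to T, so every y ∈ ℤ_{58} has a preimage.
Therefore T is bijective.
Since T is bijective, we compute T⁻¹(43): solve 13x + 27 ≡ 43 (mod 58), i.e. 13x ≡ 16 (mod 58).
Multiplying by 13⁻¹ = 9 gives x ≡ 9·16 = 144 = 2·58 + 28 ≡ 28 (mod 58).
Check: T(28) = 13·28 + 27 = 391 = 6·58 + 43 ≡ 43 (mod 58).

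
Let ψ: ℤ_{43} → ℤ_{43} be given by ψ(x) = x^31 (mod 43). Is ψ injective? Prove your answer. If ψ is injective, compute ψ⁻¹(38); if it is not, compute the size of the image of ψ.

Since 43 is prime, the nonzero elements of ℤ_{43} form a cyclic group of order 42.
As gcd(31, 42) = 1, raising to the 31st power is a bijection on this group: if x_1^31 ≡ x_2^31 then (x_1x_2^{−1})^31 = 1, and the only element of order dividing gcd(31, 42) = 1 is 1, so x_1 = x_2.
With ψ(0) = 0 this makes ψ injective on all of ℤ_{43}, hence bijective (finite equal-size domain and codomain). In particular ψ is injective.
Since ψ is injective, we find the preimage of 38. The inverse of x ↦ x^31 on (ℤ_{43})^× is x ↦ x^19, because 31·19 = 589 = 14·42 + 1 ≡ 1 (mod 42) and x^{42} = 1 for x ≠ 0 (Fermat). So ψ⁻¹(38) = 38^19 mod 43.
Repeated squaring mod 43: 38^1 ≡ 38, 38^2 ≡ 38² = 1444 ≡ 25, 38^4 ≡ 25² = 625 ≡ 23, 38^8 ≡ 23² = 529 ≡ 13, 38^16 ≡ 13² = 169 ≡ 40. Since 19 = 16 + 2 + 1, 38^19 ≡ 40·25·38: 40·25 = 1000 ≡ 11, then 11·38 = 418 ≡ 31. So 38^19 ≡ 31 (mod 43).
Hence ψ⁻¹(38) = 31.

31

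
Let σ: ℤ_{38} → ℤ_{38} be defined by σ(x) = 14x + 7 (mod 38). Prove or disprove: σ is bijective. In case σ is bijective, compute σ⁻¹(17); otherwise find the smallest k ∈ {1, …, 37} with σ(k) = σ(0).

We have gcd(14, 38) = 2 > 1. Taking s = 0 and t = 19: σ(0) = 7 and σ(19) = 14·19 + 7 = 273 ≡ 7 (mod 38).
So σ(0) = σ(19) while 0 ≠ 19, therefore σ is not injective, hence not bijective.
Since σ is not bijective, we find the least positive k with σ(k) = σ(0): this means 14k ≡ 0 (mod 38), i.e. 38 ∣ 14k. Since gcd(14, 38) = 2, dividing through by 2 this holds exactly when 19 ∣ 7k, and as gcd(7, 19) = 1, exactly when 19 ∣ k.
The smallest positive such k is 19.

19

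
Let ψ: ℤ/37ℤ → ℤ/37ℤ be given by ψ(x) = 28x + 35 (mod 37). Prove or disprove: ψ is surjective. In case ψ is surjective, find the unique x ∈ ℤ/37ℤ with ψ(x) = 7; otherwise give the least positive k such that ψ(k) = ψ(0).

By definition, ψ is surjective if every y in the codomain equals ψ(x) for some x in the domain.
Since gcd(28, 37) = 1, 28 is invertible modulo 37. Euclid's algorithm: 37 = 1·28 + 9, 28 = 3·9 + 1; back-substituting gives 1 = 4·28 − 3·37, so 28⁻¹ ≡ 4 (mod 37).
For any y ∈ ℤ/37ℤ, x = 4(y − 35) mod 37 satisfies ψ(x) = 28·4(y − 35) + 35 ≡ y (since 28·4 ≡ 1 mod 37). So every y has a preimage.
Thus ψ is surjective.
Since ψ is surjective, we compute ψ⁻¹(7): solve 28x + 35 ≡ 7 (mod 37), i.e. 28x ≡ 9 (mod 37).
Multiplying by 28⁻¹ = 4 gives x ≡ 4·9 = 36 ≡ 36 (mod 37).
Check: ψ(36) = 28·36 + 35 = 1043 = 28·37 + 7 ≡ 7 (mod 37).

36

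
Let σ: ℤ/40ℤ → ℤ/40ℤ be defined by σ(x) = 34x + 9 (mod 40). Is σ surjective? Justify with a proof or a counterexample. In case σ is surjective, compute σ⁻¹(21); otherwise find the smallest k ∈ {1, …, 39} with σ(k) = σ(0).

By definition, surjectivity means every element of the codomain has a preimage under σ.
Since gcd(34, 40) = 2, we have 34x ≡ 0 (mod 2) for all x, so σ(x) ≡ 1 (mod 2).
But 0 ≢ 1 (mod 2), so 0 ∈ ℤ/40ℤ has no preimage. Therefore σ is not surjective.
Since σ is not surjective, we find the least positive k with σ(k) = σ(0): this means 34k ≡ 0 (mod 40), i.e. 40 ∣ 34k. Since gcd(34, 40) = 2, dividing through by 2 this holds exactly when 20 ∣ 17k, and as gcd(17, 20) = 1, exactly when 20 ∣ k.
The smallest positive such k is 20.

20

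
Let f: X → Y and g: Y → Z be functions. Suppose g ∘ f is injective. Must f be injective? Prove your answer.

Suppose f(s) = f(t). Applying g: (g ∘ f)(s) = (g ∘ f)(t). Since g ∘ f is injective, s = t. So f is injective.

injective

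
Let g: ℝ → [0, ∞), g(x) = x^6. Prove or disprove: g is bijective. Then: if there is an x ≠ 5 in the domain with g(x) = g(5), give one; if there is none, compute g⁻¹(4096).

-5

g(5) = 15625 = (−5)^6 = g(−5) (since 6 is even), with 5 ≠ −5. So g is not injective, hence not bijective.
For the follow-up, such an x exists: taking x = −5 ∈ ℝ gives g(−5) = 15625 = g(5) with −5 ≠ 5.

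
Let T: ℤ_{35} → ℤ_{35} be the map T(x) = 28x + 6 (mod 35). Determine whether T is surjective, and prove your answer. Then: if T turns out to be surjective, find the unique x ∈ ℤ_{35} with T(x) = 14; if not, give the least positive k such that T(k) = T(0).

5

Since gcd(28, 35) = 7, we have 28x ≡ 0 (mod 7) for all x, so T(x) ≡ 6 (mod 7).
But 0 ≢ 6 (mod 7), so 0 ∈ ℤ_{35} has no preimage. Thus T is not surjective.
Since T is not surjective, we find the least positive k with T(k) = T(0): this means 28k ≡ 0 (mod 35), i.e. 35 ∣ 28k. Since gcd(28, 35) = 7, dividing through by 7 this holds exactly when 5 ∣ 4k, and as gcd(4, 5) = 1, exactly when 5 ∣ k.
The smallest positive such k is 5.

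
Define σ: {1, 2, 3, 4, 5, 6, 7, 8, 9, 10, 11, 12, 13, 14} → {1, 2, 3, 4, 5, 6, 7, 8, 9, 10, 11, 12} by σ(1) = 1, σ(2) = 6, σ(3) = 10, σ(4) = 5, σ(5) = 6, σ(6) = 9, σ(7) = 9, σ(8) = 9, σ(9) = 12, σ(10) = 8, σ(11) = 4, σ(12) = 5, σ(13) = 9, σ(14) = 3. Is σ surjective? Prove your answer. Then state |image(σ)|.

No element maps to 2, so σ is not surjective.
The image of σ is {1, 3, 4, 5, 6, 8, 9, 10, 12}, which has 9 elements.

9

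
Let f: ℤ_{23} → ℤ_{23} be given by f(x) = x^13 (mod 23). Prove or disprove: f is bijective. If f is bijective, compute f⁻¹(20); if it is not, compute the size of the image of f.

Since 23 is prime, the nonzero elements of ℤ_{23} form a cyclic group of order 22.
As gcd(13, 22) = 1, raising to the 13th power is a bijection on this group: if u^13 ≡ v^13 then (uv^{−1})^13 = 1, and the only element of order dividing gcd(13, 22) = 1 is 1, so u = v.
With f(0) = 0 this makes f injective on all of ℤ_{23}, hence bijective (finite equal-size domain and codomain). In particular f is bijective.
Since f is bijective, we find the preimage of 20. The inverse of x ↦ x^13 on (ℤ_{23})^× is x ↦ x^17, because 13·17 = 221 = 10·22 + 1 ≡ 1 (mod 22) and x^{22} = 1 for x ≠ 0 (Fermat). So f⁻¹(20) = 20^17 mod 23.
Repeated squaring mod 23: 20^1 ≡ 20, 20^2 ≡ 20² = 400 ≡ 9, 20^4 ≡ 9² = 81 ≡ 12, 20^8 ≡ 12² = 144 ≡ 6, 20^16 ≡ 6² = 36 ≡ 13. Since 17 = 16 + 1, 20^17 ≡ 13·20: 13·20 = 260 ≡ 7. So 20^17 ≡ 7 (mod 23).
Hence f⁻¹(20) = 7.

7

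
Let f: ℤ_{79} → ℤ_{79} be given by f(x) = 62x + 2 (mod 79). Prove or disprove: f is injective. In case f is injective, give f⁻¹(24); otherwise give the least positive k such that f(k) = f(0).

By definition, f is injective if f(u) = f(v) implies u = v.
Suppose f(u) = f(v) in ℤ_{79}. Then 62u + 2 ≡ 62v + 2 (mod 79), thus 62(u − v) ≡ 0 (mod 79).
Since gcd(62, 79) = 1, 62 is invertible modulo 79, thus u − v ≡ 0 (mod 79), i.e. u = v.
Therefore f is injective.
We now compute 62⁻¹ mod 79 explicitly. Euclid's algorithm: 79 = 1·62 + 17, 62 = 3·17 + 11, 17 = 1·11 + 6, 11 = 1·6 + 5, 6 = 1·5 + 1; back-substituting gives 1 = 65·62 − 51·79, so 62⁻¹ ≡ 65 (mod 79).
Since f is injective, we compute f⁻¹(24): solve 62x + 2 ≡ 24 (mod 79), i.e. 62x ≡ 22 (mod 79).
Multiplying by 62⁻¹ = 65 gives x ≡ 65·22 = 1430 = 18·79 + 8 ≡ 8 (mod 79).
Check: f(8) = 62·8 + 2 = 498 = 6·79 + 24 ≡ 24 (mod 79).

8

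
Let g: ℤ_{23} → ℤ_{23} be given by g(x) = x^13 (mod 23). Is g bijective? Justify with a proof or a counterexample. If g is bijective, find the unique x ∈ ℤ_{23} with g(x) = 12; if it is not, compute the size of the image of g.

9

Since 23 is prime, the nonzero elements of ℤ_{23} form a cyclic group of order 22.
As gcd(13, 22) = 1, raising to the 13th power is a bijection on this group: if x_1^13 ≡ x_2^13 then (x_1x_2^{−1})^13 = 1, and the only element of order dividing gcd(13, 22) = 1 is 1, so x_1 = x_2.
With g(0) = 0 this makes g injective on all of ℤ_{23}, hence bijective (finite equal-size domain and codomain). In particular g is bijective.
Since g is bijective, we find the preimage of 12. The inverse of x ↦ x^13 on (ℤ_{23})^× is x ↦ x^17, because 13·17 = 221 = 10·22 + 1 ≡ 1 (mod 22) and x^{22} = 1 for x ≠ 0 (Fermat). So g⁻¹(12) = 12^17 mod 23.
Repeated squaring mod 23: 12^1 ≡ 12, 12^2 ≡ 12² = 144 ≡ 6, 12^4 ≡ 6² = 36 ≡ 13, 12^8 ≡ 13² = 169 ≡ 8, 12^16 ≡ 8² = 64 ≡ 18. Since 17 = 16 + 1, 12^17 ≡ 18·12: 18·12 = 216 ≡ 9. So 12^17 ≡ 9 (mod 23).
Hence g⁻¹(12) = 9.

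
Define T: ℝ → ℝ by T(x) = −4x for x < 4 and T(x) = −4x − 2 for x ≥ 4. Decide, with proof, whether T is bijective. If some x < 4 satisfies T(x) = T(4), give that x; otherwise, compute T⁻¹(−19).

Both pieces are strictly decreasing (slopes −4 and −4), so each is injective on its own interval.
The left piece maps (−∞, 4) onto (−16, ∞); the right piece maps [4, ∞) onto (−∞, −18].
The images leave a gap (−16 has no preimage), so T is not surjective, hence not bijective.
Because the two images are disjoint, no x < 4 has T(x) = T(4), so we compute T⁻¹(−19): −19 lies in (−∞, −18], so solve −4x − 2 = −19: x = (−19 + 2)/(−4) = 17/4.

17/4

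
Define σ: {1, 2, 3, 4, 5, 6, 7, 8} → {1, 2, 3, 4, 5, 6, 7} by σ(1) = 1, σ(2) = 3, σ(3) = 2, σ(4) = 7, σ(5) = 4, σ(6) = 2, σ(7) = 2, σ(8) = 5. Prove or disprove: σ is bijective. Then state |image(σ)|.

σ(3) = 2 = σ(6) with 3 ≠ 6, so σ is not injective, hence not bijective.
The image of σ is {1, 2, 3, 4, 5, 7}, which has 6 elements.

6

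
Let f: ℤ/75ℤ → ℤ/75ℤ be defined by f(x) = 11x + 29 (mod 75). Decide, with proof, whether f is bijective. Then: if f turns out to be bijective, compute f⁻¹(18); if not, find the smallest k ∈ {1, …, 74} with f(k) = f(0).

74

If f(s) = f(t), then 11s ≡ 11t (mod 75). Because gcd(11, 75) = 1, we may cancel 11 to get s ≡ t (mod 75).
We now compute 11⁻¹ mod 75 explicitly. Euclid's algorithm: 75 = 6·11 + 9, 11 = 1·9 + 2, 9 = 4·2 + 1; back-substituting gives 1 = 41·11 − 6·75, so 11⁻¹ ≡ 41 (mod 75).
For any y ∈ ℤ/75ℤ, x = 41(y − 29) mod 75 satisfies f(x) = 11·41(y − 29) + 29 ≡ y (since 11·41 ≡ 1 mod 75). So every y has a preimage.
Hence f is bijective.
Since f is bijective, we find f⁻¹(18): we need 11x ≡ 18 − 29 ≡ 64 (mod 75). Using 11⁻¹ = 41: x ≡ 41·64 = 2624 = 34·75 + 74, so x = 74.
Check: f(74) = 11·74 + 29 = 843 = 11·75 + 18 ≡ 18 (mod 75).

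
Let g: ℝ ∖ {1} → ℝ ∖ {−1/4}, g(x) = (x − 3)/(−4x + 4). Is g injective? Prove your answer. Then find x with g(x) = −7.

25/27

Suppose g(u) = g(v). Cross-multiplying: (u − 3)(−4v + 4) = (v − 3)(−4u + 4).
Expanding both sides and cancelling the symmetric terms leaves −8·(u − v) = 0. Since −8 ≠ 0, u = v. Thus g is injective.
Solving g(x) = −7: cross-multiplying gives x − 3 = −7(−4x + 4), which rearranges to −27x = −25, so x = 25/27.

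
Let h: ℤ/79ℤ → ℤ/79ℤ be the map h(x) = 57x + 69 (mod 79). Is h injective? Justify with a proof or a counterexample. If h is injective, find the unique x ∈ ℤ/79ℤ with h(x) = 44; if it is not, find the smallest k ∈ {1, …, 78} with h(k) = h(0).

Suppose h(a) = h(b) in ℤ/79ℤ. Then 57a + 69 ≡ 57b + 69 (mod 79), hence 57(a − b) ≡ 0 (mod 79).
Since gcd(57, 79) = 1, 57 is invertible modulo 79, thus a − b ≡ 0 (mod 79), i.e. a = b.
Therefore h is injective.
We now compute 57⁻¹ mod 79 explicitly. Euclid's algorithm: 79 = 1·57 + 22, 57 = 2·22 + 13, 22 = 1·13 + 9, 13 = 1·9 + 4, 9 = 2·4 + 1; back-substituting gives 1 = 61·57 − 44·79, so 57⁻¹ ≡ 61 (mod 79).
Since h is injective, we compute h⁻¹(44): solve 57x + 69 ≡ 44 (mod 79), i.e. 57x ≡ 54 (mod 79).
Multiplying by 57⁻¹ = 61 gives x ≡ 61·54 = 3294 = 41·79 + 55 ≡ 55 (mod 79).
Check: h(55) = 57·55 + 69 = 3204 = 40·79 + 44 ≡ 44 (mod 79).

55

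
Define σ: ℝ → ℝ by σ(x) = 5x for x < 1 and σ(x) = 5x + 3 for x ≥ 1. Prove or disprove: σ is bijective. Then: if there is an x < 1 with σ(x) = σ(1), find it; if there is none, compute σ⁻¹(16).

Both pieces are strictly increasing (slopes 5 and 5), so each is injective on its own interval.
The left piece maps (−∞, 1) onto (−∞, 5); the right piece maps [1, ∞) onto [8, ∞).
The images leave a gap (5 has no preimage), so σ is not surjective, hence not bijective.
Because the two images are disjoint, no x < 1 has σ(x) = σ(1), so we compute σ⁻¹(16): 16 lies in [8, ∞), so solve 5x + 3 = 16: x = (16 − 3)/5 = 13/5.

13/5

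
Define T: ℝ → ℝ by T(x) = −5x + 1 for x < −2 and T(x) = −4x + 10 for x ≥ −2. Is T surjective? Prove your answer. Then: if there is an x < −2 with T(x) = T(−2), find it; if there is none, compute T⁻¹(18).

-17/5

Both pieces are strictly decreasing (slopes −5 and −4), so each is injective on its own interval.
The left piece maps (−∞, −2) onto (11, ∞); the right piece maps [−2, ∞) onto (−∞, 18].
The union (11, ∞) ∪ (−∞, 18] covers ℝ, so T is surjective.
For the follow-up: the images overlap, so an x < −2 with T(x) = T(−2) exists. T(−2) = 18; solving −5x + 1 = 18 for x < −2 gives x = (18 − 1)/(−5) = −17/5.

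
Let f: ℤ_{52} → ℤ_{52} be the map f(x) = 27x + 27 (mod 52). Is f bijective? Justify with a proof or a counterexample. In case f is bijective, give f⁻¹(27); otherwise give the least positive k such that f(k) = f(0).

Suppose f(x_1) = f(x_2) in ℤ_{52}. Then 27x_1 + 27 ≡ 27x_2 + 27 (mod 52), so 27(x_1 − x_2) ≡ 0 (mod 52).
Since gcd(27, 52) = 1, 27 is invertible modulo 52, thus x_1 − x_2 ≡ 0 (mod 52), i.e. x_1 = x_2.
We now compute 27⁻¹ mod 52 explicitly. Euclid's algorithm: 52 = 1·27 + 25, 27 = 1·25 + 2, 25 = 12·2 + 1; back-substituting gives 1 = 27·27 − 14·52, so 27⁻¹ ≡ 27 (mod 52).
For any y ∈ ℤ_{52}, x = 27(y − 27) mod 52 satisfies f(x) = 27·27(y − 27) + 27 ≡ y (since 27·27 ≡ 1 mod 52). So every y has a preimage.
Therefore f is bijective.
Since f is bijective, we compute f⁻¹(27): solve 27x + 27 ≡ 27 (mod 52), i.e. 27x ≡ 0 (mod 52).
Multiplying by 27⁻¹ = 27 gives x ≡ 27·0 = 0 ≡ 0 (mod 52).
Check: f(0) = 27·0 + 27 = 27 ≡ 27 (mod 52).

0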